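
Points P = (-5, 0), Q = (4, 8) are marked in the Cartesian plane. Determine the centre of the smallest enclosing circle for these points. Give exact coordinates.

(-0.5, 4)

The smallest circle enclosing two points has them as diameter endpoints.
Centre = midpoint = (-0.5, 4); r² = |PQ|²/4 = 145/4 = 36.25.
Centre = (-0.5, 4).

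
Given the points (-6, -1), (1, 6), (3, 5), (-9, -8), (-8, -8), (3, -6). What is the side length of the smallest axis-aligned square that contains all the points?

The bounding box has width 12 and height 14.
An axis-aligned square enclosing the set must have side ≥ max(width, height).
So the minimum side is max(12, 14) = 14.

14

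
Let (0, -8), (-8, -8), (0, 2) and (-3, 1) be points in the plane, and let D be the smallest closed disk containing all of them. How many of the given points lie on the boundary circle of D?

By Welzl's lemma the MEC is supported by two points (diametrically opposite) or three points (on a circumcircle).
The farthest pair is (-8, -8)–(0, 2) with squared distance 164. The circle on this segment as diameter has centre (-4, -3) and r² = 164/4 = 41.
Check (0, -8): distance² to centre = 41 ≤ 41, so it lies inside.
All remaining points lie in this disk, and no smaller disk contains both endpoints, so this is the minimum enclosing circle.
The points at distance exactly r from the centre are (0, -8), (-8, -8), (0, 2) — 3 points.

3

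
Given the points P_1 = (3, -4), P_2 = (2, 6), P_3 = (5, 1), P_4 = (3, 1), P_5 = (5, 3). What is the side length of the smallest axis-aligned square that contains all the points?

10

The bounding box has width 3 and height 10.
An axis-aligned square enclosing the set must have side ≥ max(width, height).
So the minimum side is max(3, 10) = 10.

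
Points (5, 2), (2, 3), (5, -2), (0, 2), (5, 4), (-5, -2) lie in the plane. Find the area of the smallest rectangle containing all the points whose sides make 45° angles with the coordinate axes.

80

In coordinates u = x + y, v = x − y the rectangle is axis-aligned; the map (x,y)→(u,v) scales areas by 2.
u-values: 7, 5, 3, 2, 9, -7; range = 9 − (-7) = 16.
v-values: 3, -1, 7, -2, 1, -3; range = 7 − (-3) = 10.
Area = (16 × 10) / 2 = 80.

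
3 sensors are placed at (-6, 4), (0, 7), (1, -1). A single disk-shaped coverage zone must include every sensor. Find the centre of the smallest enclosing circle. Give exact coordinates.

Call the three points A, B, C in the order given.
Side lengths²: AB² = 45, AC² = 74, BC² = 65.
Since AC² = 74 < 65 + 45 = 110, the triangle is acute, so the smallest enclosing circle is the circumcircle.
Circumcentre = (-55/34, 93/34), r² = 12025/578.
Centre = (-55/34, 93/34).

(-55/34, 93/34)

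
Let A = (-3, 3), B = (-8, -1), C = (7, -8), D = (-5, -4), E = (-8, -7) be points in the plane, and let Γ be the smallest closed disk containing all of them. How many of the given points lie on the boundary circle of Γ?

2

The minimum enclosing circle of a finite set is fixed by two of the points (as a diameter) or three (as a circumcircle).
The farthest pair is B–C with squared distance 274. The circle on this segment as diameter has centre (-0.5, -4.5) and r² = 274/4 = 68.5.
Check A: distance² to centre = 62.5 ≤ 68.5, so it lies inside.
All remaining points lie in this disk, and no smaller disk contains both endpoints, so this is the minimum enclosing circle.
The points at distance exactly r from the centre are B, C — 2 points.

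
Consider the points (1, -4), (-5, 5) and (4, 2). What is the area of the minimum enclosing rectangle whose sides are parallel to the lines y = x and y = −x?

In coordinates u = x + y, v = x − y the rectangle is axis-aligned; the map (x,y)→(u,v) scales areas by 2.
u-values: -3, 0, 6; range = 6 − (-3) = 9.
v-values: 5, -10, 2; range = 5 − (-10) = 15.
Area = (9 × 15) / 2 = 67.5.

67.5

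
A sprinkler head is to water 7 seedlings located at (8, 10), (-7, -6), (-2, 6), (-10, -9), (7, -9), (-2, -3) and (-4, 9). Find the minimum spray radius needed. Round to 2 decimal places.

The minimum enclosing circle of a finite set is fixed by two of the points (as a diameter) or three (as a circumcircle).
The farthest pair is (8, 10)–(-10, -9) with squared distance 685. The circle on this segment as diameter has centre (-1, 0.5) and r² = 685/4 = 171.25.
Check (-7, -6): distance² to centre = 78.25 ≤ 171.25, so it lies inside.
All remaining points lie in this disk, and no smaller disk contains both endpoints, so this is the minimum enclosing circle.
r = √(171.25) ≈ 13.09.

13.09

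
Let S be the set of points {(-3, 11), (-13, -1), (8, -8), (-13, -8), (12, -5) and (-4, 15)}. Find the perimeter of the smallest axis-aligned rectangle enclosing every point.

96

Width = max x − min x = 12 − (-13) = 25.
Height = max y − min y = 15 − (-8) = 23.
Perimeter = 2(25 + 23) = 96.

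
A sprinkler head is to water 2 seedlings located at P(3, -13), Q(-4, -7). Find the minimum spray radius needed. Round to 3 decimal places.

The smallest circle enclosing two points has them as diameter endpoints.
Centre = midpoint = (-0.5, -10); r² = |PQ|²/4 = 85/4 = 21.25.
r = √(21.25) ≈ 4.610.

4.610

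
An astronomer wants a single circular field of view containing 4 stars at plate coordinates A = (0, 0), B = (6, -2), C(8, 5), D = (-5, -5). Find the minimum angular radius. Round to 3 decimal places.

8.201

The minimum enclosing circle of a finite set is fixed by two of the points (as a diameter) or three (as a circumcircle).
The farthest pair is C–D with squared distance 269. The circle on this segment as diameter has centre (1.5, 0) and r² = 269/4 = 67.25.
Check A: distance² to centre = 2.25 ≤ 67.25, so it lies inside.
All remaining points lie in this disk, and no smaller disk contains both endpoints, so this is the minimum enclosing circle.
r = √(67.25) ≈ 8.201.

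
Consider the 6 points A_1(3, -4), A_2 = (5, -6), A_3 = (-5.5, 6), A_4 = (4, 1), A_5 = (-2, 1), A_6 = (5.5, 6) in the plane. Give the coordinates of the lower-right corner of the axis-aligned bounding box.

(5.5, -6)

x-range [-5.5, 5.5], y-range [-6, 6].
The lower-right corner is (5.5, -6).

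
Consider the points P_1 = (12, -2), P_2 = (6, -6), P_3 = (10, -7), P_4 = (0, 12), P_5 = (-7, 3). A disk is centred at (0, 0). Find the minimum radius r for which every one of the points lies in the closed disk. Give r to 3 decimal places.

12.207

The required radius is the distance from (0, 0) to the farthest point.
Squared distances: 148, 72, 149, 144, 58.
Maximum is 149, attained at P_3.
r = √149 ≈ 12.207.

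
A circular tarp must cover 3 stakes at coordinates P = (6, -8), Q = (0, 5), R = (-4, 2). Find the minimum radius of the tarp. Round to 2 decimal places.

7.23

Side lengths²: PQ² = 205, PR² = 200, QR² = 25.
Since PQ² = 205 < 200 + 25 = 225, the triangle is acute, so the smallest enclosing circle is the circumcircle.
Circumcentre = (29/14, -27/14), r² = 5125/98.
r = √(5125/98) ≈ 7.23.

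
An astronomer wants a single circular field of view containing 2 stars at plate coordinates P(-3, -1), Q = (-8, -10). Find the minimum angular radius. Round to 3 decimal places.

The smallest circle enclosing two points has them as diameter endpoints.
Centre = midpoint = (-5.5, -5.5); r² = |PQ|²/4 = 106/4 = 26.5.
r = √(26.5) ≈ 5.148.

5.148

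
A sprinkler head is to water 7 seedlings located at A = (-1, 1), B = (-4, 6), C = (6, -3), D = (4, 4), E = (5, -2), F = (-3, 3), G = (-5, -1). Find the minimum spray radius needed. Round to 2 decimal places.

6.73

The minimum enclosing circle of a finite set is fixed by two of the points (as a diameter) or three (as a circumcircle).
The farthest pair is B–C with squared distance 181. The circle on this segment as diameter has centre (1, 1.5) and r² = 181/4 = 45.25.
Check A: distance² to centre = 4.25 ≤ 45.25, so it lies inside.
All remaining points lie in this disk, and no smaller disk contains both endpoints, so this is the minimum enclosing circle.
r = √(45.25) ≈ 6.73.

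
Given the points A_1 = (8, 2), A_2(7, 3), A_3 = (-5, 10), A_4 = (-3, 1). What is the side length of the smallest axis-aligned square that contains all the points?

13

The bounding box has width 13 and height 9.
An axis-aligned square enclosing the set must have side ≥ max(width, height).
So the minimum side is max(13, 9) = 13.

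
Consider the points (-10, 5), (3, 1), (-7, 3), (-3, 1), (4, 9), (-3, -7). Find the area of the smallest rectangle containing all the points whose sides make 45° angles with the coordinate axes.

218.5

In coordinates u = x + y, v = x − y the rectangle is axis-aligned; the map (x,y)→(u,v) scales areas by 2.
u-values: -5, 4, -4, -2, 13, -10; range = 13 − (-10) = 23.
v-values: -15, 2, -10, -4, -5, 4; range = 4 − (-15) = 19.
Area = (23 × 19) / 2 = 218.5.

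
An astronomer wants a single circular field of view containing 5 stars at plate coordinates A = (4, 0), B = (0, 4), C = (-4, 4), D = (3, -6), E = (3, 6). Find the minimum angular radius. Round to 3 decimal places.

The minimum enclosing circle of a finite set is fixed by two of the points (as a diameter) or three (as a circumcircle).
The minimum enclosing circle is determined by three boundary points: C, D, E.
Their circumcentre is (13/14, 0) with r² = 7897/196.
The farthest remaining point B is at distance² 3305/196 ≤ 7897/196.
r = √(7897/196) ≈ 6.348.

6.348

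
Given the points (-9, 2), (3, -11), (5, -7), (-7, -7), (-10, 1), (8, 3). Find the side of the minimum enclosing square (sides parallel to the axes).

18

The bounding box has width 18 and height 14.
An axis-aligned square enclosing the set must have side ≥ max(width, height).
So the minimum side is max(18, 14) = 18.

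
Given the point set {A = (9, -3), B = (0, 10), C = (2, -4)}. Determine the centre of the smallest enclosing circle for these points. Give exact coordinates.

Side lengths²: AB² = 250, AC² = 50, BC² = 200.
Since AB² = 250 ≥ 200 + 50 = 250, the angle opposite AB is not acute, so the smallest enclosing circle has AB as diameter.
Centre = midpoint of AB = (4.5, 3.5), r² = 250/4 = 62.5.
Centre = (4.5, 3.5).

(4.5, 3.5)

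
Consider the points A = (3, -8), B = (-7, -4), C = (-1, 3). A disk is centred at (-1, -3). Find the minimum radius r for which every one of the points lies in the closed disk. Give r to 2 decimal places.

6.40

The required radius is the distance from (-1, -3) to the farthest point.
Squared distances: 41, 37, 36.
Maximum is 41, attained at A.
r = √41 ≈ 6.40.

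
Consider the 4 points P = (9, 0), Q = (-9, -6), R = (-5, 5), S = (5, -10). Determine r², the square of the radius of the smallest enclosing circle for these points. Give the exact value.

The minimum enclosing circle of a finite set is fixed by two of the points (as a diameter) or three (as a circumcircle).
The farthest pair is P–Q with squared distance 360. The circle on this segment as diameter has centre (0, -3) and r² = 360/4 = 90.
Check R: distance² to centre = 89 ≤ 90, so it lies inside.
All remaining points lie in this disk, and no smaller disk contains both endpoints, so this is the minimum enclosing circle.

90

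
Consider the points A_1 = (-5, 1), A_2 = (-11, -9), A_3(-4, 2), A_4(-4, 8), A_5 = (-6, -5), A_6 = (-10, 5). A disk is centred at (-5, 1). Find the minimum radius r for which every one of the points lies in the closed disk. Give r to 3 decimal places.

The required radius is the distance from (-5, 1) to the farthest point.
Squared distances: 0, 136, 2, 50, 37, 41.
Maximum is 136, attained at A_2.
r = √136 ≈ 11.662.

11.662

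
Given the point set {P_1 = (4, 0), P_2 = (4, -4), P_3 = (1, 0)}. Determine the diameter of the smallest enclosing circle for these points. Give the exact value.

Side lengths²: P_1P_2² = 16, P_1P_3² = 9, P_2P_3² = 25.
Since P_2P_3² = 25 ≥ 16 + 9 = 25, the angle opposite P_2P_3 is not acute, so the smallest enclosing circle has P_2P_3 as diameter.
Centre = midpoint of P_2P_3 = (2.5, -2), r² = 25/4 = 6.25.
Diameter = 2r = 2√(6.25) = 5.

5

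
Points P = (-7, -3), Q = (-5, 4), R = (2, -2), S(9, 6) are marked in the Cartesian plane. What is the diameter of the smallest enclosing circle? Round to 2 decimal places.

18.36

A smallest enclosing disk is always determined by at most three of the input points on its boundary.
The farthest pair is P–S with squared distance 337. The circle on this segment as diameter has centre (1, 1.5) and r² = 337/4 = 84.25.
Check Q: distance² to centre = 42.25 ≤ 84.25, so it lies inside.
All remaining points lie in this disk, and no smaller disk contains both endpoints, so this is the minimum enclosing circle.
Diameter = 2r = 2√(84.25) ≈ 18.36.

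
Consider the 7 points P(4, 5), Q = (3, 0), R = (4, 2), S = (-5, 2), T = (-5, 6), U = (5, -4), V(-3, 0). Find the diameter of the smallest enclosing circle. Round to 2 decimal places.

A smallest enclosing disk is always determined by at most three of the input points on its boundary.
The farthest pair is T–U with squared distance 200. The circle on this segment as diameter has centre (0, 1) and r² = 200/4 = 50.
Check P: distance² to centre = 32 ≤ 50, so it lies inside.
All remaining points lie in this disk, and no smaller disk contains both endpoints, so this is the minimum enclosing circle.
Diameter = 2r = 2√50 ≈ 14.14.

14.14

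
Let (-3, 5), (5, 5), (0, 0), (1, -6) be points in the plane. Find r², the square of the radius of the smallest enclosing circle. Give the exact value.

The minimum enclosing circle is determined by three boundary points: (-3, 5), (5, 5), (1, -6).
Their circumcentre is (1, 5/22) with r² = 18769/484.
The farthest remaining point (0, 0) is at distance² 509/484 ≤ 18769/484.

18769/484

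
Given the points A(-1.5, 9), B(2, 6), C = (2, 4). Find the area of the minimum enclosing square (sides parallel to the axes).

25

The bounding box has width 3.5 and height 5.
An axis-aligned square enclosing the set must have side ≥ max(width, height).
So the minimum side is max(3.5, 5) = 5.
Area = 5² = 25.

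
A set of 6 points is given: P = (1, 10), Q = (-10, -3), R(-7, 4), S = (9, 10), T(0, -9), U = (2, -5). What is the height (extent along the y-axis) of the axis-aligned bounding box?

max y = 10, min y = -9, so height = 19.

19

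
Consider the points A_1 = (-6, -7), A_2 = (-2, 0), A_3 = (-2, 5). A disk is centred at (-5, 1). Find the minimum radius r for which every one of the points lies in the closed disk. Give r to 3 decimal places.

The required radius is the distance from (-5, 1) to the farthest point.
Squared distances: 65, 10, 25.
Maximum is 65, attained at A_1.
r = √65 ≈ 8.062.

8.062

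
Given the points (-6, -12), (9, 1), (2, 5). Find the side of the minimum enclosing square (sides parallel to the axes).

17

The bounding box has width 15 and height 17.
An axis-aligned square enclosing the set must have side ≥ max(width, height).
So the minimum side is max(15, 17) = 17.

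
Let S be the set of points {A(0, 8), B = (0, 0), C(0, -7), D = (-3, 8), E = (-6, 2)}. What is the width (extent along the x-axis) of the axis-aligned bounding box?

6

max x = 0, min x = -6, so width = 6.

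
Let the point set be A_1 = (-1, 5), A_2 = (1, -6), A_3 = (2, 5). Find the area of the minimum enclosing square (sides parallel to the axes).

The bounding box has width 3 and height 11.
An axis-aligned square enclosing the set must have side ≥ max(width, height).
So the minimum side is max(3, 11) = 11.
Area = 11² = 121.

121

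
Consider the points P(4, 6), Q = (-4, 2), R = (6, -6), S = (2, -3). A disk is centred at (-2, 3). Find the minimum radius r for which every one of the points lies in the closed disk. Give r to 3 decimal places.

The required radius is the distance from (-2, 3) to the farthest point.
Squared distances: 45, 5, 145, 52.
Maximum is 145, attained at R.
r = √145 ≈ 12.042.

12.042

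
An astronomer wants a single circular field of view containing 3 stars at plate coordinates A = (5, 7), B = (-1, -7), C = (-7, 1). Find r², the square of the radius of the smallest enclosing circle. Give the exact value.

Side lengths²: AB² = 232, AC² = 180, BC² = 100.
Since AB² = 232 < 180 + 100 = 280, the triangle is acute, so the smallest enclosing circle is the circumcircle.
Circumcentre = (8/11, 6/11), r² = 7250/121.

7250/121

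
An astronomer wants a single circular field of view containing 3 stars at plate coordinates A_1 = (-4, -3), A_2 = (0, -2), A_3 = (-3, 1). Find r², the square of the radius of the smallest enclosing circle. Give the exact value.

5.78

Side lengths²: A_1A_2² = 17, A_1A_3² = 17, A_2A_3² = 18.
Since A_2A_3² = 18 < 17 + 17 = 34, the triangle is acute, so the smallest enclosing circle is the circumcircle.
Circumcentre = (-2.3, -1.3), r² = 5.78.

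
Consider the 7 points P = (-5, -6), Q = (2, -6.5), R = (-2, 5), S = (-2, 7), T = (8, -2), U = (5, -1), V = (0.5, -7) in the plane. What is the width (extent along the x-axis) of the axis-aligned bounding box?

max x = 8, min x = -5, so width = 13.

13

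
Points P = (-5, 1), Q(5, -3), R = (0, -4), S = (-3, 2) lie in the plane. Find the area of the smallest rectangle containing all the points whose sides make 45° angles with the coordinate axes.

42

In coordinates u = x + y, v = x − y the rectangle is axis-aligned; the map (x,y)→(u,v) scales areas by 2.
u-values: -4, 2, -4, -1; range = 2 − (-4) = 6.
v-values: -6, 8, 4, -5; range = 8 − (-6) = 14.
Area = (6 × 14) / 2 = 42.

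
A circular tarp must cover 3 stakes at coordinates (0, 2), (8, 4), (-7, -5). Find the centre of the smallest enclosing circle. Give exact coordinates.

Call the three points A, B, C in the order given.
Side lengths²: AB² = 68, AC² = 98, BC² = 306.
Since BC² = 306 ≥ 98 + 68 = 166, the angle opposite BC is not acute, so the smallest enclosing circle has BC as diameter.
Centre = midpoint of BC = (0.5, -0.5), r² = 306/4 = 76.5.
Centre = (0.5, -0.5).

(0.5, -0.5)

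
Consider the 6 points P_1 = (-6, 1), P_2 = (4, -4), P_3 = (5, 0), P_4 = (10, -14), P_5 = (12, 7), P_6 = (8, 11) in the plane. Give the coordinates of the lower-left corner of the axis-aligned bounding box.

(-6, -14)

x-range [-6, 12], y-range [-14, 11].
The lower-left corner is (-6, -14).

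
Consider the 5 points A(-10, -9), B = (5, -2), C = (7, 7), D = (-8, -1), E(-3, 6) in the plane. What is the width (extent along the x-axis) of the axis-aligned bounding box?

max x = 7, min x = -10, so width = 17.

17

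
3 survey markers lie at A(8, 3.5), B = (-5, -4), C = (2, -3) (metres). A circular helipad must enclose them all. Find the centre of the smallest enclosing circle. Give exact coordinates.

Side lengths²: AB² = 225.25, AC² = 78.25, BC² = 50.
Since AB² = 225.25 ≥ 78.25 + 50 = 128.25, the angle opposite AB is not acute, so the smallest enclosing circle has AB as diameter.
Centre = midpoint of AB = (1.5, -0.25), r² = 225.25/4 = 56.3125.
Centre = (1.5, -0.25).

(1.5, -0.25)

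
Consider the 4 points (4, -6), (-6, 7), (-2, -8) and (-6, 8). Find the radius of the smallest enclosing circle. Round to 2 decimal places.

The minimum enclosing circle of a finite set is fixed by two of the points (as a diameter) or three (as a circumcircle).
The minimum enclosing circle is determined by three boundary points: (4, -6), (-2, -8), (-6, 8).
Their circumcentre is (-20/13, 8/13) with r² = 12580/169.
The farthest remaining point (-6, 7) is at distance² 10253/169 ≤ 12580/169.
r = √(12580/169) ≈ 8.63.

8.63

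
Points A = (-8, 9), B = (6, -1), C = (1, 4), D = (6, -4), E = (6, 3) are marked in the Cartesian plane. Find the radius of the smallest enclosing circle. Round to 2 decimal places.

The farthest pair is A–D with squared distance 365. The circle on this segment as diameter has centre (-1, 2.5) and r² = 365/4 = 91.25.
Check B: distance² to centre = 61.25 ≤ 91.25, so it lies inside.
All remaining points lie in this disk, and no smaller disk contains both endpoints, so this is the minimum enclosing circle.
r = √(91.25) ≈ 9.55.

9.55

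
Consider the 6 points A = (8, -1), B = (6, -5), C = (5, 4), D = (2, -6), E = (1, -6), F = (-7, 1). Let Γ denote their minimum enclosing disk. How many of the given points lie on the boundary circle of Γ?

By Welzl's lemma the MEC is supported by two points (diametrically opposite) or three points (on a circumcircle).
The farthest pair is A–F with squared distance 229. The circle on this segment as diameter has centre (0.5, 0) and r² = 229/4 = 57.25.
Check B: distance² to centre = 55.25 ≤ 57.25, so it lies inside.
All remaining points lie in this disk, and no smaller disk contains both endpoints, so this is the minimum enclosing circle.
The points at distance exactly r from the centre are A, F — 2 points.

2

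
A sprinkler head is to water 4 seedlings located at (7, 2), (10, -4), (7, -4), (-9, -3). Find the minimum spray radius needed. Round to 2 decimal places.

By Welzl's lemma the MEC is supported by two points (diametrically opposite) or three points (on a circumcircle).
The farthest pair is (10, -4)–(-9, -3) with squared distance 362. The circle on this segment as diameter has centre (0.5, -3.5) and r² = 362/4 = 90.5.
Check (7, 2): distance² to centre = 72.5 ≤ 90.5, so it lies inside.
All remaining points lie in this disk, and no smaller disk contains both endpoints, so this is the minimum enclosing circle.
r = √(90.5) ≈ 9.51.

9.51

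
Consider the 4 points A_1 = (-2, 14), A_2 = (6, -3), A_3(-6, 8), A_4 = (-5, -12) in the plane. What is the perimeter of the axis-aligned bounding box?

76

Width = max x − min x = 6 − (-6) = 12.
Height = max y − min y = 14 − (-12) = 26.
Perimeter = 2(12 + 26) = 76.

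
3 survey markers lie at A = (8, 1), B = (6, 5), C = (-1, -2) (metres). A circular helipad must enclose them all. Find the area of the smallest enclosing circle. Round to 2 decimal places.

Side lengths²: AB² = 20, AC² = 90, BC² = 98.
Since BC² = 98 < 90 + 20 = 110, the triangle is acute, so the smallest enclosing circle is the circumcircle.
Circumcentre = (3, 1), r² = 25.
Area = π·r² = π·25 ≈ 78.54.

78.54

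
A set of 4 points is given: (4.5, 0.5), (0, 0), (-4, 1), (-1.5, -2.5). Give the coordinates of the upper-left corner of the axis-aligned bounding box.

x-range [-4, 4.5], y-range [-2.5, 1].
The upper-left corner is (-4, 1).

(-4, 1)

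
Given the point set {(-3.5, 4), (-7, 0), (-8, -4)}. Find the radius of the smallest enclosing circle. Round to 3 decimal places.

Call the three points A, B, C in the order given.
Side lengths²: AB² = 28.25, AC² = 84.25, BC² = 17.
Since AC² = 84.25 ≥ 28.25 + 17 = 45.25, the angle opposite AC is not acute, so the smallest enclosing circle has AC as diameter.
Centre = midpoint of AC = (-5.75, 0), r² = 84.25/4 = 21.0625.
r = √(21.0625) ≈ 4.589.

4.589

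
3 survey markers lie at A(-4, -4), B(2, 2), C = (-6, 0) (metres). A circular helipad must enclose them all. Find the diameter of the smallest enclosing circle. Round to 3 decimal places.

8.692

Side lengths²: AB² = 72, AC² = 20, BC² = 68.
Since AB² = 72 < 68 + 20 = 88, the triangle is acute, so the smallest enclosing circle is the circumcircle.
Circumcentre = (-5/3, -1/3), r² = 170/9.
Diameter = 2r = 2√(170/9) ≈ 8.692.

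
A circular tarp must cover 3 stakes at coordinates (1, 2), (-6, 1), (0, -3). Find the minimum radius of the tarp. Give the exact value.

65/17

Call the three points A, B, C in the order given.
Side lengths²: AB² = 50, AC² = 26, BC² = 52.
Since BC² = 52 < 50 + 26 = 76, the triangle is acute, so the smallest enclosing circle is the circumcircle.
Circumcentre = (-39/17, 1/17), r² = 4225/289.
r = √(4225/289) = 65/17.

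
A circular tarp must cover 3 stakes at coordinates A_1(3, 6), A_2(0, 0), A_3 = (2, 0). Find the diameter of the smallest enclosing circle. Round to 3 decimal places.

6.708

Side lengths²: A_1A_2² = 45, A_1A_3² = 37, A_2A_3² = 4.
Since A_1A_2² = 45 ≥ 37 + 4 = 41, the angle opposite A_1A_2 is not acute, so the smallest enclosing circle has A_1A_2 as diameter.
Centre = midpoint of A_1A_2 = (1.5, 3), r² = 45/4 = 11.25.
Diameter = 2r = 2√(11.25) ≈ 6.708.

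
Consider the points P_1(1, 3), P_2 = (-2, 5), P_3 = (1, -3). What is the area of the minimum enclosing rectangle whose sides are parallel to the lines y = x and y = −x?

In coordinates u = x + y, v = x − y the rectangle is axis-aligned; the map (x,y)→(u,v) scales areas by 2.
u-values: 4, 3, -2; range = 4 − (-2) = 6.
v-values: -2, -7, 4; range = 4 − (-7) = 11.
Area = (6 × 11) / 2 = 33.

33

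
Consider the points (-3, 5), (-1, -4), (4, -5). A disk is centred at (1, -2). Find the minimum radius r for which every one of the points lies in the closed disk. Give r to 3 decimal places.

The required radius is the distance from (1, -2) to the farthest point.
Squared distances: 65, 8, 18.
Maximum is 65, attained at (-3, 5).
r = √65 ≈ 8.062.

8.062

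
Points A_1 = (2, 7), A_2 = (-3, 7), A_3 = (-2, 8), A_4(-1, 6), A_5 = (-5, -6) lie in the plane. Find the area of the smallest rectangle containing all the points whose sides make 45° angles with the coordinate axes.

110

In coordinates u = x + y, v = x − y the rectangle is axis-aligned; the map (x,y)→(u,v) scales areas by 2.
u-values: 9, 4, 6, 5, -11; range = 9 − (-11) = 20.
v-values: -5, -10, -10, -7, 1; range = 1 − (-10) = 11.
Area = (20 × 11) / 2 = 110.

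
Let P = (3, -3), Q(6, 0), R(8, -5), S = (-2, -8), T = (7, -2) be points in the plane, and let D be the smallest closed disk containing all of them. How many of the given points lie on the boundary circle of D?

3

A smallest enclosing disk is always determined by at most three of the input points on its boundary.
The minimum enclosing circle is determined by three boundary points: Q, R, S.
Their circumcentre is (33/14, -61/14) with r² = 3161/98.
The farthest remaining point T is at distance² 2657/98 ≤ 3161/98.
The points at distance exactly r from the centre are Q, R, S — 3 points.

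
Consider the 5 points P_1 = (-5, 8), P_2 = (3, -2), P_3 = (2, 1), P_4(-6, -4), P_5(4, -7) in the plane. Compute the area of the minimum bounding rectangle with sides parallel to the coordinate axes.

150

x ranges over [-6, 4], width 10.
y ranges over [-7, 8], height 15.
Area = 10 × 15 = 150.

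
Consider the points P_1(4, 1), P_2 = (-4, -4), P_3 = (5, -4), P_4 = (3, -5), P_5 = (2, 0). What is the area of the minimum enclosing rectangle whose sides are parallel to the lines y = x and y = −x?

58.5

In coordinates u = x + y, v = x − y the rectangle is axis-aligned; the map (x,y)→(u,v) scales areas by 2.
u-values: 5, -8, 1, -2, 2; range = 5 − (-8) = 13.
v-values: 3, 0, 9, 8, 2; range = 9 − 0 = 9.
Area = (13 × 9) / 2 = 58.5.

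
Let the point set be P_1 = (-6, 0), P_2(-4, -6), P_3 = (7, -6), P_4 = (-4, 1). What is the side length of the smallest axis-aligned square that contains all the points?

13

The bounding box has width 13 and height 7.
An axis-aligned square enclosing the set must have side ≥ max(width, height).
So the minimum side is max(13, 7) = 13.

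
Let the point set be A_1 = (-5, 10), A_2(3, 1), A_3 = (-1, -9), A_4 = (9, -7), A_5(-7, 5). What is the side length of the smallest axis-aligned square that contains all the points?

19

The bounding box has width 16 and height 19.
An axis-aligned square enclosing the set must have side ≥ max(width, height).
So the minimum side is max(16, 19) = 19.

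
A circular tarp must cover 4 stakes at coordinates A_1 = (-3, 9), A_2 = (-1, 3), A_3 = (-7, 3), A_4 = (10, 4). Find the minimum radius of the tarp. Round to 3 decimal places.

The farthest pair is A_3–A_4 with squared distance 290. The circle on this segment as diameter has centre (1.5, 3.5) and r² = 290/4 = 72.5.
Check A_1: distance² to centre = 50.5 ≤ 72.5, so it lies inside.
All remaining points lie in this disk, and no smaller disk contains both endpoints, so this is the minimum enclosing circle.
r = √(72.5) ≈ 8.515.

8.515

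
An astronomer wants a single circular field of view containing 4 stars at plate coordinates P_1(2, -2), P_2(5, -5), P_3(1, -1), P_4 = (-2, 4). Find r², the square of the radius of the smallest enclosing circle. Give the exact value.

32.5

By Welzl's lemma the MEC is supported by two points (diametrically opposite) or three points (on a circumcircle).
The farthest pair is P_2–P_4 with squared distance 130. The circle on this segment as diameter has centre (1.5, -0.5) and r² = 130/4 = 32.5.
Check P_1: distance² to centre = 2.5 ≤ 32.5, so it lies inside.
All remaining points lie in this disk, and no smaller disk contains both endpoints, so this is the minimum enclosing circle.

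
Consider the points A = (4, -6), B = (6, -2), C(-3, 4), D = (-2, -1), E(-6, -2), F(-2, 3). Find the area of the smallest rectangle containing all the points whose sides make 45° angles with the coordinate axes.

In coordinates u = x + y, v = x − y the rectangle is axis-aligned; the map (x,y)→(u,v) scales areas by 2.
u-values: -2, 4, 1, -3, -8, 1; range = 4 − (-8) = 12.
v-values: 10, 8, -7, -1, -4, -5; range = 10 − (-7) = 17.
Area = (12 × 17) / 2 = 102.

102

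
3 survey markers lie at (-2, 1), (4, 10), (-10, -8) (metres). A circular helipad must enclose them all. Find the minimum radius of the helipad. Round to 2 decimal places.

11.40

Call the three points A, B, C in the order given.
Side lengths²: AB² = 117, AC² = 145, BC² = 520.
Since BC² = 520 ≥ 145 + 117 = 262, the angle opposite BC is not acute, so the smallest enclosing circle has BC as diameter.
Centre = midpoint of BC = (-3, 1), r² = 520/4 = 130.
r = √130 ≈ 11.40.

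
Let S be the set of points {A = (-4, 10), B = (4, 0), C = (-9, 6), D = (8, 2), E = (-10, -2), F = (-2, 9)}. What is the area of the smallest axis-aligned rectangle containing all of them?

216

x ranges over [-10, 8], width 18.
y ranges over [-2, 10], height 12.
Area = 18 × 12 = 216.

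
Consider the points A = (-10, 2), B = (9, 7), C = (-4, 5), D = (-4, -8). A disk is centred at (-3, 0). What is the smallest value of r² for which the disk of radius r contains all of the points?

The required radius is the distance from (-3, 0) to the farthest point.
Squared distances: 53, 193, 26, 65.
Maximum is 193, attained at B.

193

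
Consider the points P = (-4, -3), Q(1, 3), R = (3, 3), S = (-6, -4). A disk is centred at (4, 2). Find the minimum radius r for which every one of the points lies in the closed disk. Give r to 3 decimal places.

11.662

The required radius is the distance from (4, 2) to the farthest point.
Squared distances: 89, 10, 2, 136.
Maximum is 136, attained at S.
r = √136 ≈ 11.662.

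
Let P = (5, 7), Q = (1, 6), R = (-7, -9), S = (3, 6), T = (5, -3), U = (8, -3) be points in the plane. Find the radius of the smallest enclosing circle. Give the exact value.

10

The minimum enclosing circle of a finite set is fixed by two of the points (as a diameter) or three (as a circumcircle).
The farthest pair is P–R with squared distance 400. The circle on this segment as diameter has centre (-1, -1) and r² = 400/4 = 100.
Check Q: distance² to centre = 53 ≤ 100, so it lies inside.
All remaining points lie in this disk, and no smaller disk contains both endpoints, so this is the minimum enclosing circle.
r = √100 = 10.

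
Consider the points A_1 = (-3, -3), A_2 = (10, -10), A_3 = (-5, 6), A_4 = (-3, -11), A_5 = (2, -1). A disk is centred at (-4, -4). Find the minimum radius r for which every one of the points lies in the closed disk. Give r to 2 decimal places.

The required radius is the distance from (-4, -4) to the farthest point.
Squared distances: 2, 232, 101, 50, 45.
Maximum is 232, attained at A_2.
r = √232 ≈ 15.23.

15.23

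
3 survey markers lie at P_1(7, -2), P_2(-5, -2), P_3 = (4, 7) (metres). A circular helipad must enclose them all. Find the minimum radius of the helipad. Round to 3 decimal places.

6.708

Side lengths²: P_1P_2² = 144, P_1P_3² = 90, P_2P_3² = 162.
Since P_2P_3² = 162 < 144 + 90 = 234, the triangle is acute, so the smallest enclosing circle is the circumcircle.
Circumcentre = (1, 1), r² = 45.
r = √45 ≈ 6.708.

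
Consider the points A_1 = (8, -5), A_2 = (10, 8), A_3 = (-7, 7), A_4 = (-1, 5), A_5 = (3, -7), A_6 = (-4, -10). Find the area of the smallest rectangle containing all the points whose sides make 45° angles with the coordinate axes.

In coordinates u = x + y, v = x − y the rectangle is axis-aligned; the map (x,y)→(u,v) scales areas by 2.
u-values: 3, 18, 0, 4, -4, -14; range = 18 − (-14) = 32.
v-values: 13, 2, -14, -6, 10, 6; range = 13 − (-14) = 27.
Area = (32 × 27) / 2 = 432.

432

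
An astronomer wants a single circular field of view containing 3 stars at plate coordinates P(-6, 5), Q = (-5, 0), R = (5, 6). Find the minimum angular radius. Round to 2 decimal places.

5.86

Side lengths²: PQ² = 26, PR² = 122, QR² = 136.
Since QR² = 136 < 122 + 26 = 148, the triangle is acute, so the smallest enclosing circle is the circumcircle.
Circumcentre = (-9/28, 99/28), r² = 13481/392.
r = √(13481/392) ≈ 5.86.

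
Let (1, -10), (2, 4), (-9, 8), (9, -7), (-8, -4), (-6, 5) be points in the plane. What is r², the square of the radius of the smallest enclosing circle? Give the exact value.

137.25

The minimum enclosing circle of a finite set is fixed by two of the points (as a diameter) or three (as a circumcircle).
The farthest pair is (-9, 8)–(9, -7) with squared distance 549. The circle on this segment as diameter has centre (0, 0.5) and r² = 549/4 = 137.25.
Check (1, -10): distance² to centre = 111.25 ≤ 137.25, so it lies inside.
All remaining points lie in this disk, and no smaller disk contains both endpoints, so this is the minimum enclosing circle.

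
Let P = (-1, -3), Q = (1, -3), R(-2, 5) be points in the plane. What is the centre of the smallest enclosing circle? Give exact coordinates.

Side lengths²: PQ² = 4, PR² = 65, QR² = 73.
Since QR² = 73 ≥ 65 + 4 = 69, the angle opposite QR is not acute, so the smallest enclosing circle has QR as diameter.
Centre = midpoint of QR = (-0.5, 1), r² = 73/4 = 18.25.
Centre = (-0.5, 1).

(-0.5, 1)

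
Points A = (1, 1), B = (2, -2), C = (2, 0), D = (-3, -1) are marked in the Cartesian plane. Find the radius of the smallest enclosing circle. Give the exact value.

The minimum enclosing circle is determined by three boundary points: B, C, D.
Their circumcentre is (-0.4, -1) with r² = 6.76.
The farthest remaining point A is at distance² 5.96 ≤ 6.76.
r = √(6.76) = 2.6.

2.6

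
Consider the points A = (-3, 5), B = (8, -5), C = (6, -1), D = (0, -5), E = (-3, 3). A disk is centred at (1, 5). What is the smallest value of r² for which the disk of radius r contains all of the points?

The required radius is the distance from (1, 5) to the farthest point.
Squared distances: 16, 149, 61, 101, 20.
Maximum is 149, attained at B.

149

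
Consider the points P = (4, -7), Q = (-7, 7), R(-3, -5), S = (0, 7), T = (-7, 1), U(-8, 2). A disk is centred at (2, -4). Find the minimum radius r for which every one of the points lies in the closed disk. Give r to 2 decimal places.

14.21

The required radius is the distance from (2, -4) to the farthest point.
Squared distances: 13, 202, 26, 125, 106, 136.
Maximum is 202, attained at Q.
r = √202 ≈ 14.21.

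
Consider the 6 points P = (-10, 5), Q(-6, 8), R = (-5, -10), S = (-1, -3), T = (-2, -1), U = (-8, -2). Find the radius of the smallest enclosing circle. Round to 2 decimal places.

9.01

The minimum enclosing circle of a finite set is fixed by two of the points (as a diameter) or three (as a circumcircle).
The farthest pair is Q–R with squared distance 325. The circle on this segment as diameter has centre (-5.5, -1) and r² = 325/4 = 81.25.
Check P: distance² to centre = 56.25 ≤ 81.25, so it lies inside.
All remaining points lie in this disk, and no smaller disk contains both endpoints, so this is the minimum enclosing circle.
r = √(81.25) ≈ 9.01.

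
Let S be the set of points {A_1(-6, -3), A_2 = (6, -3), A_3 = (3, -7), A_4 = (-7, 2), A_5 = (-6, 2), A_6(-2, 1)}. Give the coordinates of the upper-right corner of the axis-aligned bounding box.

(6, 2)

x-range [-7, 6], y-range [-7, 2].
The upper-right corner is (6, 2).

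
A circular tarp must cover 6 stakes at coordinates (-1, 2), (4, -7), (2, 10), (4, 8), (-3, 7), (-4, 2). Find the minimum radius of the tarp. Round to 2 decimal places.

The farthest pair is (4, -7)–(2, 10) with squared distance 293. The circle on this segment as diameter has centre (3, 1.5) and r² = 293/4 = 73.25.
Check (-1, 2): distance² to centre = 16.25 ≤ 73.25, so it lies inside.
All remaining points lie in this disk, and no smaller disk contains both endpoints, so this is the minimum enclosing circle.
r = √(73.25) ≈ 8.56.

8.56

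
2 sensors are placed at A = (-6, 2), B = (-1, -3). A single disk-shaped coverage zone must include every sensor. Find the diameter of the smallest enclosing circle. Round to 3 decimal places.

The smallest circle enclosing two points has them as diameter endpoints.
Centre = midpoint = (-3.5, -0.5); r² = |AB|²/4 = 50/4 = 12.5.
Diameter = 2r = 2√(12.5) ≈ 7.071.

7.071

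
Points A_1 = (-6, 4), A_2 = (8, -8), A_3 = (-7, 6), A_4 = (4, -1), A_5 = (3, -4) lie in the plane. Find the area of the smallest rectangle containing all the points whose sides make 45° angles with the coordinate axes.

72.5

In coordinates u = x + y, v = x − y the rectangle is axis-aligned; the map (x,y)→(u,v) scales areas by 2.
u-values: -2, 0, -1, 3, -1; range = 3 − (-2) = 5.
v-values: -10, 16, -13, 5, 7; range = 16 − (-13) = 29.
Area = (5 × 29) / 2 = 72.5.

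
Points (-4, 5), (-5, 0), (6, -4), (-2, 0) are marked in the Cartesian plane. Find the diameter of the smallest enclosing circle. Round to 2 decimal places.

The farthest pair is (-4, 5)–(6, -4) with squared distance 181. The circle on this segment as diameter has centre (1, 0.5) and r² = 181/4 = 45.25.
Check (-5, 0): distance² to centre = 36.25 ≤ 45.25, so it lies inside.
All remaining points lie in this disk, and no smaller disk contains both endpoints, so this is the minimum enclosing circle.
Diameter = 2r = 2√(45.25) ≈ 13.45.

13.45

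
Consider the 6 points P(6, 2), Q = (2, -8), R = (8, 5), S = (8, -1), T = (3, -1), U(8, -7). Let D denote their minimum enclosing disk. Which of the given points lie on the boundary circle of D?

Q, R

A smallest enclosing disk is always determined by at most three of the input points on its boundary.
The farthest pair is Q–R with squared distance 205. The circle on this segment as diameter has centre (5, -1.5) and r² = 205/4 = 51.25.
Check P: distance² to centre = 13.25 ≤ 51.25, so it lies inside.
All remaining points lie in this disk, and no smaller disk contains both endpoints, so this is the minimum enclosing circle.
The points at distance exactly r from the centre are Q, R — 2 points.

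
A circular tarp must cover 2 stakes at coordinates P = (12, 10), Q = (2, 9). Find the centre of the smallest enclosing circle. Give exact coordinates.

(7, 9.5)

The smallest circle enclosing two points has them as diameter endpoints.
Centre = midpoint = (7, 9.5); r² = |PQ|²/4 = 101/4 = 25.25.
Centre = (7, 9.5).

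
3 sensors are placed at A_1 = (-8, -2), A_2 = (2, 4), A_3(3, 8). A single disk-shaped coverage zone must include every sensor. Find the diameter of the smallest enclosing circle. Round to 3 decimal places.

14.866

Side lengths²: A_1A_2² = 136, A_1A_3² = 221, A_2A_3² = 17.
Since A_1A_3² = 221 ≥ 136 + 17 = 153, the angle opposite A_1A_3 is not acute, so the smallest enclosing circle has A_1A_3 as diameter.
Centre = midpoint of A_1A_3 = (-2.5, 3), r² = 221/4 = 55.25.
Diameter = 2r = 2√(55.25) ≈ 14.866.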